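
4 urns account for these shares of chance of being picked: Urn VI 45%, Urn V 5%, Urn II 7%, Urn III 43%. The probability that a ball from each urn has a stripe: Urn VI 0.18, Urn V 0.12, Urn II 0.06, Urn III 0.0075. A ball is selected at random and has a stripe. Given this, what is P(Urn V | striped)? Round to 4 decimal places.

Prior × likelihood for each hypothesis:
  Urn VI: 0.45 × 0.18 = 0.081
  Urn V: 0.05 × 0.12 = 0.006
  Urn II: 0.07 × 0.06 = 0.0042
  Urn III: 0.43 × 0.0075 = 0.003225
Normalizing constant = 0.094425.
P(Urn V | evidence) = 0.006 / 0.094425 ≈ 0.0635.

0.0635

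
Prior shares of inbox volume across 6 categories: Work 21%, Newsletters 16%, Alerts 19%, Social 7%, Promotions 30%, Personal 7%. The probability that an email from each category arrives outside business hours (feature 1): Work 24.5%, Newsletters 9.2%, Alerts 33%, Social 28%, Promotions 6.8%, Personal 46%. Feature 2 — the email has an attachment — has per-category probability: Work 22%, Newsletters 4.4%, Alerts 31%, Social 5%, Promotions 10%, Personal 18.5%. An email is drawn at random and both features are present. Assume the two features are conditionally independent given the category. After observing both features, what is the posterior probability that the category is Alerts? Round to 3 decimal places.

Unnormalized posteriors (prior × likelihood):
  Work: 0.21 × 0.245 × 0.22 = 0.011319
  Newsletters: 0.16 × 0.092 × 0.044 = 0.00064768
  Alerts: 0.19 × 0.33 × 0.31 = 0.019437
  Social: 0.07 × 0.28 × 0.05 = 0.00098
  Promotions: 0.3 × 0.068 × 0.1 = 0.00204
  Personal: 0.07 × 0.46 × 0.185 = 0.005957
Sum = 0.04038068.
P(Alerts | evidence) = 0.019437 / 0.04038068 ≈ 0.481.

0.481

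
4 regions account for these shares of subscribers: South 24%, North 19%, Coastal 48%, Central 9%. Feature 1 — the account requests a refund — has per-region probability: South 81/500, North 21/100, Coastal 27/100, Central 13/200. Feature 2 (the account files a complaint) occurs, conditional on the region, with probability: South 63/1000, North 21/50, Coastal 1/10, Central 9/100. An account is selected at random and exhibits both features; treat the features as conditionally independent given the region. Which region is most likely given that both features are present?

North

Compute prior × likelihood for every hypothesis:
  South: 0.24 × 0.162 × 0.063 = 0.00244944
  North: 0.19 × 0.21 × 0.42 = 0.016758
  Coastal: 0.48 × 0.27 × 0.1 = 0.01296
  Central: 0.09 × 0.065 × 0.09 = 0.0005265
Sum = 0.03269394.
Largest term belongs to North, so North is most probable.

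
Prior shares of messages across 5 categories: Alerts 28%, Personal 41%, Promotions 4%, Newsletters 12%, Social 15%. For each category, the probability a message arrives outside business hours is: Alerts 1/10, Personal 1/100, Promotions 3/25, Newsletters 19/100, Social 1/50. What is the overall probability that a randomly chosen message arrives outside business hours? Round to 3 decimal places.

By Bayes' rule, posterior ∝ prior × likelihood:
  Alerts: 0.28 × 0.1 = 0.028
  Personal: 0.41 × 0.01 = 0.0041
  Promotions: 0.04 × 0.12 = 0.0048
  Newsletters: 0.12 × 0.19 = 0.0228
  Social: 0.15 × 0.02 = 0.003
P(off-hours) = 0.028 + 0.0041 + 0.0048 + 0.0228 + 0.003 = 0.0627 → 0.063.

0.063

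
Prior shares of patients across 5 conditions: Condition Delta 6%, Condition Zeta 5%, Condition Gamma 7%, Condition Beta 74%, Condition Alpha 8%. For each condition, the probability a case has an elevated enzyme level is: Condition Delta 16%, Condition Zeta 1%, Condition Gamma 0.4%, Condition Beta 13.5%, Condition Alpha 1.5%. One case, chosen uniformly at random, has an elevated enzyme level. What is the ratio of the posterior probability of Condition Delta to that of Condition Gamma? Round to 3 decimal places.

Unnormalized posteriors (prior × likelihood):
  Condition Delta: 0.06 × 0.16 = 0.0096
  Condition Zeta: 0.05 × 0.01 = 0.0005
  Condition Gamma: 0.07 × 0.004 = 0.00028
  Condition Beta: 0.74 × 0.135 = 0.0999
  Condition Alpha: 0.08 × 0.015 = 0.0012
Sum = 0.11148.
The ratio is 0.0096 / 0.00028 (the normalizer cancels) = 34.286.

34.286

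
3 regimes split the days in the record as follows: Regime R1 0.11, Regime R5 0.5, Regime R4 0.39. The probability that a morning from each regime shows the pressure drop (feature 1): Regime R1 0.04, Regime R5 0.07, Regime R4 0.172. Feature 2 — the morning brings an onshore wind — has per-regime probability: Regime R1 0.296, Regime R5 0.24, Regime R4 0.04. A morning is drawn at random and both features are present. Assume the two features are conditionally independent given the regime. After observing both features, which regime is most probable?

Regime R5

Compute prior × likelihood for every hypothesis:
  Regime R1: 0.11 × 0.04 × 0.296 = 0.0013024
  Regime R5: 0.5 × 0.07 × 0.24 = 0.0084
  Regime R4: 0.39 × 0.172 × 0.04 = 0.0026832
Normalizing constant = 0.0123856.
Largest term belongs to Regime R5, so Regime R5 is most probable.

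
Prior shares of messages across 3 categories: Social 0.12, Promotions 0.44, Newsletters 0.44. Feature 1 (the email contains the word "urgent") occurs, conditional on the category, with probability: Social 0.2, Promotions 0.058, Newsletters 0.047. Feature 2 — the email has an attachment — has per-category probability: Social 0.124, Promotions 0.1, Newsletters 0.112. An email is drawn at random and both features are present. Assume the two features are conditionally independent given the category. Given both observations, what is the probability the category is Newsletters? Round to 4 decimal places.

0.2953

Unnormalized posteriors (prior × likelihood):
  Social: 0.12 × 0.2 × 0.124 = 0.002976
  Promotions: 0.44 × 0.058 × 0.1 = 0.002552
  Newsletters: 0.44 × 0.047 × 0.112 = 0.00231616
Normalizing constant = 0.00784416.
P(Newsletters | evidence) = 0.00231616 / 0.00784416 ≈ 0.2953.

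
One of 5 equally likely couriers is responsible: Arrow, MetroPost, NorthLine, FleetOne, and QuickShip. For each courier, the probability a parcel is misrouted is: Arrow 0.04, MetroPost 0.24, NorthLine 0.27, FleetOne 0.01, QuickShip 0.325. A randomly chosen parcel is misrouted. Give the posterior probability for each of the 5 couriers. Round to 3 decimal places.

With a uniform prior (1/5 each), posterior ∝ likelihood:
  Arrow: 0.04
  MetroPost: 0.24
  NorthLine: 0.27
  FleetOne: 0.01
  QuickShip: 0.325
Normalizing constant = 0.885.
P(Arrow | misrouted) = 0.04/0.885 ≈ 0.045
P(MetroPost | misrouted) = 0.24/0.885 ≈ 0.271
P(NorthLine | misrouted) = 0.27/0.885 ≈ 0.305
P(FleetOne | misrouted) = 0.01/0.885 ≈ 0.011
P(QuickShip | misrouted) = 0.325/0.885 ≈ 0.367
(Check: 0.045+0.271+0.305+0.011+0.367 = 0.999.)

Arrow 0.045, MetroPost 0.271, NorthLine 0.305, FleetOne 0.011, QuickShip 0.367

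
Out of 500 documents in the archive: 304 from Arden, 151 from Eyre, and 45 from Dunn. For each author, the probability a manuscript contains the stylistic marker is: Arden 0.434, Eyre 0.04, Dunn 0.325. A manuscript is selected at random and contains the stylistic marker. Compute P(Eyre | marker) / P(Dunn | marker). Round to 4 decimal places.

0.4130

Compute prior × likelihood for every hypothesis:
  Arden: 0.608 × 0.434 = 0.263872
  Eyre: 0.302 × 0.04 = 0.01208
  Dunn: 0.09 × 0.325 = 0.02925
Normalizing constant = 0.305202.
The ratio is 0.01208 / 0.02925 (the normalizer cancels) = 0.4130.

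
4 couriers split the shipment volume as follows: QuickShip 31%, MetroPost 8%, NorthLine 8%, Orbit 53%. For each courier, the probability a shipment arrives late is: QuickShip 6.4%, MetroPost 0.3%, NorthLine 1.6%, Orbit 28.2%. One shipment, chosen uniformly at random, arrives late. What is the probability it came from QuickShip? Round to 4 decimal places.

Prior × likelihood for each hypothesis:
  QuickShip: 0.31 × 0.064 = 0.01984
  MetroPost: 0.08 × 0.003 = 0.00024
  NorthLine: 0.08 × 0.016 = 0.00128
  Orbit: 0.53 × 0.282 = 0.14946
Total = 0.17082.
P(QuickShip | evidence) = 0.01984 / 0.17082 ≈ 0.1161.

0.1161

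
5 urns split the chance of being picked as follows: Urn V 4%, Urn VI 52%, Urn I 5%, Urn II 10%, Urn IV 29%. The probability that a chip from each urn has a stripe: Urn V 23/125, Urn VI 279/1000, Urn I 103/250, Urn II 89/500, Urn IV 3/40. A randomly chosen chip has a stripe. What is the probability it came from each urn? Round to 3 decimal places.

Compute prior × likelihood for every hypothesis:
  Urn V: 0.04 × 0.184 = 0.00736
  Urn VI: 0.52 × 0.279 = 0.14508
  Urn I: 0.05 × 0.412 = 0.0206
  Urn II: 0.1 × 0.178 = 0.0178
  Urn IV: 0.29 × 0.075 = 0.02175
Sum = 0.21259.
P(Urn V | striped) = 0.00736/0.21259 ≈ 0.035
P(Urn VI | striped) = 0.14508/0.21259 ≈ 0.682
P(Urn I | striped) = 0.0206/0.21259 ≈ 0.097
P(Urn II | striped) = 0.0178/0.21259 ≈ 0.084
P(Urn IV | striped) = 0.02175/0.21259 ≈ 0.102

Urn V 0.035, Urn VI 0.682, Urn I 0.097, Urn II 0.084, Urn IV 0.102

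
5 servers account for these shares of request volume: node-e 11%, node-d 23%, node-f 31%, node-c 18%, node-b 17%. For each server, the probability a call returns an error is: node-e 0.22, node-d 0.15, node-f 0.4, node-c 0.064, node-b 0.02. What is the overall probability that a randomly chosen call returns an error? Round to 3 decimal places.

Unnormalized posteriors (prior × likelihood):
  node-e: 0.11 × 0.22 = 0.0242
  node-d: 0.23 × 0.15 = 0.0345
  node-f: 0.31 × 0.4 = 0.124
  node-c: 0.18 × 0.064 = 0.01152
  node-b: 0.17 × 0.02 = 0.0034
P(error) = 0.0242 + 0.0345 + 0.124 + 0.01152 + 0.0034 = 0.19762 → 0.198.

0.198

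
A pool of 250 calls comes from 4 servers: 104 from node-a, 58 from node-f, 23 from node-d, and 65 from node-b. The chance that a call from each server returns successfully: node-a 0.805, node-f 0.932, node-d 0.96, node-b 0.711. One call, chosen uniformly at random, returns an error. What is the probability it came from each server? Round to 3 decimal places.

Taking complements, P(error | each) = node-a 0.195, node-f 0.068, node-d 0.04, node-b 0.289.
Prior × likelihood for each hypothesis:
  node-a: 0.416 × 0.195 = 0.08112
  node-f: 0.232 × 0.068 = 0.015776
  node-d: 0.092 × 0.04 = 0.00368
  node-b: 0.26 × 0.289 = 0.07514
Total = 0.175716.
P(node-a | error) = 0.08112/0.175716 ≈ 0.462
P(node-f | error) = 0.015776/0.175716 ≈ 0.090
P(node-d | error) = 0.00368/0.175716 ≈ 0.021
P(node-b | error) = 0.07514/0.175716 ≈ 0.428

node-a 0.462, node-f 0.090, node-d 0.021, node-b 0.428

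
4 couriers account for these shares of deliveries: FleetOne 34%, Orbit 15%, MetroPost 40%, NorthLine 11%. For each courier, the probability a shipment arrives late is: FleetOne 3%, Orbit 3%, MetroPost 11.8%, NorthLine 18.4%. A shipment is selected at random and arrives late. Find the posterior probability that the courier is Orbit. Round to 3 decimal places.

0.055

By Bayes' rule, posterior ∝ prior × likelihood:
  FleetOne: 0.34 × 0.03 = 0.0102
  Orbit: 0.15 × 0.03 = 0.0045
  MetroPost: 0.4 × 0.118 = 0.0472
  NorthLine: 0.11 × 0.184 = 0.02024
Total = 0.08214.
P(Orbit | evidence) = 0.0045 / 0.08214 ≈ 0.055.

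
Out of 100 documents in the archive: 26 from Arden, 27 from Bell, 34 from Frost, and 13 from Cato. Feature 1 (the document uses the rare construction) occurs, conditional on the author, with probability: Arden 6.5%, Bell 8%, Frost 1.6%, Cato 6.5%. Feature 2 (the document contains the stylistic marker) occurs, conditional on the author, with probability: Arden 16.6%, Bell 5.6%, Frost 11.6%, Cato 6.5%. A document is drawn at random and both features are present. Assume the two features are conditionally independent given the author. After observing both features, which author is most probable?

Prior × likelihood for each hypothesis:
  Arden: 0.26 × 0.065 × 0.166 = 0.0028054
  Bell: 0.27 × 0.08 × 0.056 = 0.0012096
  Frost: 0.34 × 0.016 × 0.116 = 0.00063104
  Cato: 0.13 × 0.065 × 0.065 = 0.00054925
Normalizing constant = 0.00519529.
Largest term belongs to Arden, so Arden is most probable.

Arden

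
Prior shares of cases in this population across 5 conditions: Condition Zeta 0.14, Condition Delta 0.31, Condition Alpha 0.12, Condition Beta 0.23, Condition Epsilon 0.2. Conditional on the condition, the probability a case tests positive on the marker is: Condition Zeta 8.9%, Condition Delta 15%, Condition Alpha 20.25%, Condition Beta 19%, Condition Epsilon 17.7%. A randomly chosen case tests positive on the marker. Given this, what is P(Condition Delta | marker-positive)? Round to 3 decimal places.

0.286

By Bayes' rule, posterior ∝ prior × likelihood:
  Condition Zeta: 0.14 × 0.089 = 0.01246
  Condition Delta: 0.31 × 0.15 = 0.0465
  Condition Alpha: 0.12 × 0.2025 = 0.0243
  Condition Beta: 0.23 × 0.19 = 0.0437
  Condition Epsilon: 0.2 × 0.177 = 0.0354
Total = 0.16236.
P(Condition Delta | evidence) = 0.0465 / 0.16236 ≈ 0.286.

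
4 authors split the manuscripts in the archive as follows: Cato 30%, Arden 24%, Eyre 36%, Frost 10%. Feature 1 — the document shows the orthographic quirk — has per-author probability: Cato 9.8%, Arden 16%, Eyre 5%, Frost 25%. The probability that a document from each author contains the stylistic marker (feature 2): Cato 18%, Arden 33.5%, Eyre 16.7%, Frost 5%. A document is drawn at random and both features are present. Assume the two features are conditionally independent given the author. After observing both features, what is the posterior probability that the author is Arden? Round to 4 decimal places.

0.5740

Prior × likelihood for each hypothesis:
  Cato: 0.3 × 0.098 × 0.18 = 0.005292
  Arden: 0.24 × 0.16 × 0.335 = 0.012864
  Eyre: 0.36 × 0.05 × 0.167 = 0.003006
  Frost: 0.1 × 0.25 × 0.05 = 0.00125
Total = 0.022412.
P(Arden | evidence) = 0.012864 / 0.022412 ≈ 0.5740.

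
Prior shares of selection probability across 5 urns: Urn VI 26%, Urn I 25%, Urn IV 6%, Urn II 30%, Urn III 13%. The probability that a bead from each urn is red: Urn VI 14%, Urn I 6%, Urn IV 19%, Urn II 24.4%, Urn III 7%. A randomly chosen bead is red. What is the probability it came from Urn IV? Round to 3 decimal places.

Compute prior × likelihood for every hypothesis:
  Urn VI: 0.26 × 0.14 = 0.0364
  Urn I: 0.25 × 0.06 = 0.015
  Urn IV: 0.06 × 0.19 = 0.0114
  Urn II: 0.3 × 0.244 = 0.0732
  Urn III: 0.13 × 0.07 = 0.0091
Normalizing constant = 0.1451.
P(Urn IV | evidence) = 0.0114 / 0.1451 ≈ 0.079.

0.079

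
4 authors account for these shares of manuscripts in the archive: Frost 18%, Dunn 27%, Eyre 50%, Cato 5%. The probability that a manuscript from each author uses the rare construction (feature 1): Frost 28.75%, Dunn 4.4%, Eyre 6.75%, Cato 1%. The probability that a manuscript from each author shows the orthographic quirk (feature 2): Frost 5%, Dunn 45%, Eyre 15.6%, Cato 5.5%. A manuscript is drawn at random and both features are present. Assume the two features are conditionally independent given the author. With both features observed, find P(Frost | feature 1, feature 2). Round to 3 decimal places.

Unnormalized posteriors (prior × likelihood):
  Frost: 0.18 × 0.2875 × 0.05 = 0.0025875
  Dunn: 0.27 × 0.044 × 0.45 = 0.005346
  Eyre: 0.5 × 0.0675 × 0.156 = 0.005265
  Cato: 0.05 × 0.01 × 0.055 = 0.0000275
Normalizing constant = 0.013226.
P(Frost | evidence) = 0.0025875 / 0.013226 ≈ 0.196.

0.196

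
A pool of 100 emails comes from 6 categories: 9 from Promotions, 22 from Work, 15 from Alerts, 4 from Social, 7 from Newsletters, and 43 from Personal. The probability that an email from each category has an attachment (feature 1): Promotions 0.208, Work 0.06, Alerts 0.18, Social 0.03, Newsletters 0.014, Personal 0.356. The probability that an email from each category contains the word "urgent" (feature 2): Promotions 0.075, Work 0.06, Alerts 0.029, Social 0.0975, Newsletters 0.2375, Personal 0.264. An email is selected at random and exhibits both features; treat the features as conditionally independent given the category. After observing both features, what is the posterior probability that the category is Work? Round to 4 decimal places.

Prior × likelihood for each hypothesis:
  Promotions: 0.09 × 0.208 × 0.075 = 0.001404
  Work: 0.22 × 0.06 × 0.06 = 0.000792
  Alerts: 0.15 × 0.18 × 0.029 = 0.000783
  Social: 0.04 × 0.03 × 0.0975 = 0.000117
  Newsletters: 0.07 × 0.014 × 0.2375 = 0.00023275
  Personal: 0.43 × 0.356 × 0.264 = 0.04041312
Normalizing constant = 0.04374187.
P(Work | evidence) = 0.000792 / 0.04374187 ≈ 0.0181.

0.0181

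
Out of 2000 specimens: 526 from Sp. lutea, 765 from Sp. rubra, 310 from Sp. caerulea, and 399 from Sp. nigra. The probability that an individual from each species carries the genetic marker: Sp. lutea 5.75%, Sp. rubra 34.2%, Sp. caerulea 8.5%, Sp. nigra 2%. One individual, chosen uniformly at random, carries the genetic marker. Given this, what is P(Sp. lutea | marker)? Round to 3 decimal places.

0.093

By Bayes' rule, posterior ∝ prior × likelihood:
  Sp. lutea: 0.263 × 0.0575 = 0.0151225
  Sp. rubra: 0.3825 × 0.342 = 0.130815
  Sp. caerulea: 0.155 × 0.085 = 0.013175
  Sp. nigra: 0.1995 × 0.02 = 0.00399
Sum = 0.1631025.
P(Sp. lutea | evidence) = 0.0151225 / 0.1631025 ≈ 0.093.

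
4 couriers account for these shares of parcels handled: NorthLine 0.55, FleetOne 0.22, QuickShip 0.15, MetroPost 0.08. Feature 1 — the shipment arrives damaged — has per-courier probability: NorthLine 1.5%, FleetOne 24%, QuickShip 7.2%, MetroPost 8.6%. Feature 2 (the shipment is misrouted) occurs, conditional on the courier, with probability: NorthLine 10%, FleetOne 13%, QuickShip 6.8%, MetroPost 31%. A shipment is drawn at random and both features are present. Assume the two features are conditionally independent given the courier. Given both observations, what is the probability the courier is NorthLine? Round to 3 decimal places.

Prior × likelihood for each hypothesis:
  NorthLine: 0.55 × 0.015 × 0.1 = 0.000825
  FleetOne: 0.22 × 0.24 × 0.13 = 0.006864
  QuickShip: 0.15 × 0.072 × 0.068 = 0.0007344
  MetroPost: 0.08 × 0.086 × 0.31 = 0.0021328
Sum = 0.0105562.
P(NorthLine | evidence) = 0.000825 / 0.0105562 ≈ 0.078.

0.078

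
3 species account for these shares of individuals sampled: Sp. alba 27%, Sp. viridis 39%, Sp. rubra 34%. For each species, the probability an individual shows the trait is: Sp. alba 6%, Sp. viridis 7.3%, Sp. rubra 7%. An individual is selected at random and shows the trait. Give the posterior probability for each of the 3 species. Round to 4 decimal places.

Compute prior × likelihood for every hypothesis:
  Sp. alba: 0.27 × 0.06 = 0.0162
  Sp. viridis: 0.39 × 0.073 = 0.02847
  Sp. rubra: 0.34 × 0.07 = 0.0238
Sum = 0.06847.
P(Sp. alba | trait) = 0.0162/0.06847 ≈ 0.2366
P(Sp. viridis | trait) = 0.02847/0.06847 ≈ 0.4158
P(Sp. rubra | trait) = 0.0238/0.06847 ≈ 0.3476

Sp. alba 0.2366, Sp. viridis 0.4158, Sp. rubra 0.3476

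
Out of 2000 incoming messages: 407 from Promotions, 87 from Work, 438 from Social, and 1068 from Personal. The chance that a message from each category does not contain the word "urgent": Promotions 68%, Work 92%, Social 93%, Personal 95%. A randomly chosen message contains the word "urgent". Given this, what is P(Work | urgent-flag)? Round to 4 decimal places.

0.0315

Taking complements, P(urgent-flag | each) = Promotions 0.32, Work 0.08, Social 0.07, Personal 0.05.
Unnormalized posteriors (prior × likelihood):
  Promotions: 0.2035 × 0.32 = 0.06512
  Work: 0.0435 × 0.08 = 0.00348
  Social: 0.219 × 0.07 = 0.01533
  Personal: 0.534 × 0.05 = 0.0267
Normalizing constant = 0.11063.
P(Work | evidence) = 0.00348 / 0.11063 ≈ 0.0315.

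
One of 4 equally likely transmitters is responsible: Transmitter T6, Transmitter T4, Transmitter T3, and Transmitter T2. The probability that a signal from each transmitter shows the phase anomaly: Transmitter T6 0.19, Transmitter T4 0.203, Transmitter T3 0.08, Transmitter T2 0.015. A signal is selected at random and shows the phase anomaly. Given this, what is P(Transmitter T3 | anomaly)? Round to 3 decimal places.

With a uniform prior (1/4 each), posterior ∝ likelihood:
  Transmitter T6: 0.19
  Transmitter T4: 0.203
  Transmitter T3: 0.08
  Transmitter T2: 0.015
Sum = 0.488.
P(Transmitter T3 | evidence) = 0.08 / 0.488 ≈ 0.164.

0.164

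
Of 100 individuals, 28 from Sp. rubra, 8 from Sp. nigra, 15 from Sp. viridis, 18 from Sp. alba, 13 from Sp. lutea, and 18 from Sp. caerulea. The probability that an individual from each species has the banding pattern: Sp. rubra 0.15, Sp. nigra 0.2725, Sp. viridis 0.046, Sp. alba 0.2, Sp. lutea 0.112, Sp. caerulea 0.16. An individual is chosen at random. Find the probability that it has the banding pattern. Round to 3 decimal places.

Unnormalized posteriors (prior × likelihood):
  Sp. rubra: 0.28 × 0.15 = 0.042
  Sp. nigra: 0.08 × 0.2725 = 0.0218
  Sp. viridis: 0.15 × 0.046 = 0.0069
  Sp. alba: 0.18 × 0.2 = 0.036
  Sp. lutea: 0.13 × 0.112 = 0.01456
  Sp. caerulea: 0.18 × 0.16 = 0.0288
P(banded) = 0.042 + 0.0218 + 0.0069 + 0.036 + 0.01456 + 0.0288 = 0.15006 → 0.150.

0.150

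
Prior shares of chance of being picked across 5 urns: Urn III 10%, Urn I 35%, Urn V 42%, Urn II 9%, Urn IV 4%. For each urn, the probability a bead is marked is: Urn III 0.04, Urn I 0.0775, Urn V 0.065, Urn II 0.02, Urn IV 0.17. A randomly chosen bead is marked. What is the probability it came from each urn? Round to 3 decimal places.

Urn III 0.060, Urn I 0.405, Urn V 0.407, Urn II 0.027, Urn IV 0.101

Compute prior × likelihood for every hypothesis:
  Urn III: 0.1 × 0.04 = 0.004
  Urn I: 0.35 × 0.0775 = 0.027125
  Urn V: 0.42 × 0.065 = 0.0273
  Urn II: 0.09 × 0.02 = 0.0018
  Urn IV: 0.04 × 0.17 = 0.0068
Normalizing constant = 0.067025.
P(Urn III | marked) = 0.004/0.067025 ≈ 0.060
P(Urn I | marked) = 0.027125/0.067025 ≈ 0.405
P(Urn V | marked) = 0.0273/0.067025 ≈ 0.407
P(Urn II | marked) = 0.0018/0.067025 ≈ 0.027
P(Urn IV | marked) = 0.0068/0.067025 ≈ 0.101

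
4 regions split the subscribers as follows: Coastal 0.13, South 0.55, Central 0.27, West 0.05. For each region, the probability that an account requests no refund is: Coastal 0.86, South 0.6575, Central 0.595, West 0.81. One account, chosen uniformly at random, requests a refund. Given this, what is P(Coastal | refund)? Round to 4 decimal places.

0.0559

Taking complements, P(refund | each) = Coastal 0.14, South 0.3425, Central 0.405, West 0.19.
Unnormalized posteriors (prior × likelihood):
  Coastal: 0.13 × 0.14 = 0.0182
  South: 0.55 × 0.3425 = 0.188375
  Central: 0.27 × 0.405 = 0.10935
  West: 0.05 × 0.19 = 0.0095
Total = 0.325425.
P(Coastal | evidence) = 0.0182 / 0.325425 ≈ 0.0559.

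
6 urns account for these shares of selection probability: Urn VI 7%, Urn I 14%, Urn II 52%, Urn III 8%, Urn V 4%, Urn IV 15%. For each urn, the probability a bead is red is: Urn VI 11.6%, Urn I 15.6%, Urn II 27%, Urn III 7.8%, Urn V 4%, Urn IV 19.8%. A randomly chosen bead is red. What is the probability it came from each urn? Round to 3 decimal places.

Unnormalized posteriors (prior × likelihood):
  Urn VI: 0.07 × 0.116 = 0.00812
  Urn I: 0.14 × 0.156 = 0.02184
  Urn II: 0.52 × 0.27 = 0.1404
  Urn III: 0.08 × 0.078 = 0.00624
  Urn V: 0.04 × 0.04 = 0.0016
  Urn IV: 0.15 × 0.198 = 0.0297
Sum = 0.2079.
P(Urn VI | red) = 0.00812/0.2079 ≈ 0.039
P(Urn I | red) = 0.02184/0.2079 ≈ 0.105
P(Urn II | red) = 0.1404/0.2079 ≈ 0.675
P(Urn III | red) = 0.00624/0.2079 ≈ 0.030
P(Urn V | red) = 0.0016/0.2079 ≈ 0.008
P(Urn IV | red) = 0.0297/0.2079 ≈ 0.143

Urn VI 0.039, Urn I 0.105, Urn II 0.675, Urn III 0.030, Urn V 0.008, Urn IV 0.143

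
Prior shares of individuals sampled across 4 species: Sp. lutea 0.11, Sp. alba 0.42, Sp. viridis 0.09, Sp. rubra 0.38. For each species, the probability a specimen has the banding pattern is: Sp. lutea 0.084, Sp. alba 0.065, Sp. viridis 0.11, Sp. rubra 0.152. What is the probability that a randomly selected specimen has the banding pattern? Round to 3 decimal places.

0.104

Unnormalized posteriors (prior × likelihood):
  Sp. lutea: 0.11 × 0.084 = 0.00924
  Sp. alba: 0.42 × 0.065 = 0.0273
  Sp. viridis: 0.09 × 0.11 = 0.0099
  Sp. rubra: 0.38 × 0.152 = 0.05776
P(banded) = 0.00924 + 0.0273 + 0.0099 + 0.05776 = 0.1042 → 0.104.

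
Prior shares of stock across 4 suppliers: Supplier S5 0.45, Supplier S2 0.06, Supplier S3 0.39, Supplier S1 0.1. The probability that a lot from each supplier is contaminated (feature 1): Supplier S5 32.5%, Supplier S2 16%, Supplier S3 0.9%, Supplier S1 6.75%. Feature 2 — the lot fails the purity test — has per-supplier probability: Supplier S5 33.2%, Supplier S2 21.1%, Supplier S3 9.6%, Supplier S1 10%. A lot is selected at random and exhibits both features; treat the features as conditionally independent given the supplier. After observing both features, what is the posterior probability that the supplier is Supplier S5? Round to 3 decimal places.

0.941

Unnormalized posteriors (prior × likelihood):
  Supplier S5: 0.45 × 0.325 × 0.332 = 0.048555
  Supplier S2: 0.06 × 0.16 × 0.211 = 0.0020256
  Supplier S3: 0.39 × 0.009 × 0.096 = 0.00033696
  Supplier S1: 0.1 × 0.0675 × 0.1 = 0.000675
Normalizing constant = 0.05159256.
P(Supplier S5 | evidence) = 0.048555 / 0.05159256 ≈ 0.941.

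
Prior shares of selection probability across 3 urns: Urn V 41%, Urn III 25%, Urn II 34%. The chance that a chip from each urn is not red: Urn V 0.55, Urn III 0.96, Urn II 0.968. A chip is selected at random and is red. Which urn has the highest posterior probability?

Taking complements, P(red | each) = Urn V 0.45, Urn III 0.04, Urn II 0.032.
By Bayes' rule, posterior ∝ prior × likelihood:
  Urn V: 0.41 × 0.45 = 0.1845
  Urn III: 0.25 × 0.04 = 0.01
  Urn II: 0.34 × 0.032 = 0.01088
Sum = 0.20538.
Largest term belongs to Urn V, so Urn V is most probable.

Urn V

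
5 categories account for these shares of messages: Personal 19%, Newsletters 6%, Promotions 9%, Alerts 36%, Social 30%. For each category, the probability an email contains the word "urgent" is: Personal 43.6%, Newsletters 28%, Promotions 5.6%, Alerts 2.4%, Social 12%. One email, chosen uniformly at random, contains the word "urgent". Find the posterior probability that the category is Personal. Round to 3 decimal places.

0.555

By Bayes' rule, posterior ∝ prior × likelihood:
  Personal: 0.19 × 0.436 = 0.08284
  Newsletters: 0.06 × 0.28 = 0.0168
  Promotions: 0.09 × 0.056 = 0.00504
  Alerts: 0.36 × 0.024 = 0.00864
  Social: 0.3 × 0.12 = 0.036
Total = 0.14932.
P(Personal | evidence) = 0.08284 / 0.14932 ≈ 0.555.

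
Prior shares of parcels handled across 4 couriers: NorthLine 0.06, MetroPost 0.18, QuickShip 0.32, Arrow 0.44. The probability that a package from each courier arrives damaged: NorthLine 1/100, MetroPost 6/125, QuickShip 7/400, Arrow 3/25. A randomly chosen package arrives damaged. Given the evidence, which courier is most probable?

Arrow

Compute prior × likelihood for every hypothesis:
  NorthLine: 0.06 × 0.01 = 0.0006
  MetroPost: 0.18 × 0.048 = 0.00864
  QuickShip: 0.32 × 0.0175 = 0.0056
  Arrow: 0.44 × 0.12 = 0.0528
Sum = 0.06764.
Largest term belongs to Arrow, so Arrow is most probable.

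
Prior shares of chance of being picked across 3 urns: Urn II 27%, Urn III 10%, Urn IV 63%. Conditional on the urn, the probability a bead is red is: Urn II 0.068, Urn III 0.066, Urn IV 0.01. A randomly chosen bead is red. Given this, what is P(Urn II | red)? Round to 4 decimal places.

0.5873

Prior × likelihood for each hypothesis:
  Urn II: 0.27 × 0.068 = 0.01836
  Urn III: 0.1 × 0.066 = 0.0066
  Urn IV: 0.63 × 0.01 = 0.0063
Normalizing constant = 0.03126.
P(Urn II | evidence) = 0.01836 / 0.03126 ≈ 0.5873.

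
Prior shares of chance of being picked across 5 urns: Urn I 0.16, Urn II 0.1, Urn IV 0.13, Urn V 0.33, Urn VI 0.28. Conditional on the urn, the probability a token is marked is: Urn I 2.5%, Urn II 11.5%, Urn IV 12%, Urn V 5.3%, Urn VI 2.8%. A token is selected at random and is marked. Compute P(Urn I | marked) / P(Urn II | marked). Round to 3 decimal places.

Compute prior × likelihood for every hypothesis:
  Urn I: 0.16 × 0.025 = 0.004
  Urn II: 0.1 × 0.115 = 0.0115
  Urn IV: 0.13 × 0.12 = 0.0156
  Urn V: 0.33 × 0.053 = 0.01749
  Urn VI: 0.28 × 0.028 = 0.00784
Sum = 0.05643.
The ratio is 0.004 / 0.0115 (the normalizer cancels) = 0.348.

0.348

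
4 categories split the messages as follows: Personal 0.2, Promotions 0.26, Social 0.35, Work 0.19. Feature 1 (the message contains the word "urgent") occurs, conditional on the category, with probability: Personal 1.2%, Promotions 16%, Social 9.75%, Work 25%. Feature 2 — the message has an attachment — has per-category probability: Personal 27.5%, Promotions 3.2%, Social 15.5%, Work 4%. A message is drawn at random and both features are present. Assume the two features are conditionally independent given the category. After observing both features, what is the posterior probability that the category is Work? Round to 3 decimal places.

By Bayes' rule, posterior ∝ prior × likelihood:
  Personal: 0.2 × 0.012 × 0.275 = 0.00066
  Promotions: 0.26 × 0.16 × 0.032 = 0.0013312
  Social: 0.35 × 0.0975 × 0.155 = 0.005289375
  Work: 0.19 × 0.25 × 0.04 = 0.0019
Total = 0.009180575.
P(Work | evidence) = 0.0019 / 0.009180575 ≈ 0.207.

0.207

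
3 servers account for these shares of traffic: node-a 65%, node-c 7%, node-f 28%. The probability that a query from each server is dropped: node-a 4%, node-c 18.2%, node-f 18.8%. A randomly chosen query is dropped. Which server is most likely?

Unnormalized posteriors (prior × likelihood):
  node-a: 0.65 × 0.04 = 0.026
  node-c: 0.07 × 0.182 = 0.01274
  node-f: 0.28 × 0.188 = 0.05264
Total = 0.09138.
Largest term belongs to node-f, so node-f is most probable.

node-f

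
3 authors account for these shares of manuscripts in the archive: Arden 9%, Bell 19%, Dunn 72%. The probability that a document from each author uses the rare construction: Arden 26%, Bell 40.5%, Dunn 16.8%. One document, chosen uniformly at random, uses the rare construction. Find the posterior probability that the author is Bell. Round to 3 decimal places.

0.348

Unnormalized posteriors (prior × likelihood):
  Arden: 0.09 × 0.26 = 0.0234
  Bell: 0.19 × 0.405 = 0.07695
  Dunn: 0.72 × 0.168 = 0.12096
Sum = 0.22131.
P(Bell | evidence) = 0.07695 / 0.22131 ≈ 0.348.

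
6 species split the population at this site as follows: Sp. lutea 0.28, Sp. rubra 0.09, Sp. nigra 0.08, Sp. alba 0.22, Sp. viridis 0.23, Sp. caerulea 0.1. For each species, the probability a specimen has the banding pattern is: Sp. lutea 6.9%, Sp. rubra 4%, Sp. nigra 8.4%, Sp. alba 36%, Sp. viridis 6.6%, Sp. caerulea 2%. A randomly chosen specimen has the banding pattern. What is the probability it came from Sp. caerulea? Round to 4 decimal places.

Compute prior × likelihood for every hypothesis:
  Sp. lutea: 0.28 × 0.069 = 0.01932
  Sp. rubra: 0.09 × 0.04 = 0.0036
  Sp. nigra: 0.08 × 0.084 = 0.00672
  Sp. alba: 0.22 × 0.36 = 0.0792
  Sp. viridis: 0.23 × 0.066 = 0.01518
  Sp. caerulea: 0.1 × 0.02 = 0.002
Total = 0.12602.
P(Sp. caerulea | evidence) = 0.002 / 0.12602 ≈ 0.0159.

0.0159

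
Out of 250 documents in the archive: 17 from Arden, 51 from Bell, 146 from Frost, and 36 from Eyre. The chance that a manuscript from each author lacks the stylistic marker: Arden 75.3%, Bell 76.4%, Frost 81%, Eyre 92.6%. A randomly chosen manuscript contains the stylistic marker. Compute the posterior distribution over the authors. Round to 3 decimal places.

Taking complements, P(marker | each) = Arden 0.247, Bell 0.236, Frost 0.19, Eyre 0.074.
Prior × likelihood for each hypothesis:
  Arden: 0.068 × 0.247 = 0.016796
  Bell: 0.204 × 0.236 = 0.048144
  Frost: 0.584 × 0.19 = 0.11096
  Eyre: 0.144 × 0.074 = 0.010656
Sum = 0.186556.
P(Arden | marker) = 0.016796/0.186556 ≈ 0.090
P(Bell | marker) = 0.048144/0.186556 ≈ 0.258
P(Frost | marker) = 0.11096/0.186556 ≈ 0.595
P(Eyre | marker) = 0.010656/0.186556 ≈ 0.057

Arden 0.090, Bell 0.258, Frost 0.595, Eyre 0.057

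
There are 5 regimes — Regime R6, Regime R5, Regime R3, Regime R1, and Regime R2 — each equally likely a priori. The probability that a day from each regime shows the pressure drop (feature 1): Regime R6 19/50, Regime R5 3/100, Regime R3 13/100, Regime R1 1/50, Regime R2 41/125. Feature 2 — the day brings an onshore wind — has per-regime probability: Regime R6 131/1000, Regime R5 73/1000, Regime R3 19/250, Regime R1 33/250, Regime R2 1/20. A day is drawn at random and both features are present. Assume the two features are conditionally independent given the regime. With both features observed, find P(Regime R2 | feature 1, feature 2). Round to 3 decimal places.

Since the prior is uniform, the posterior is proportional to the likelihood:
  Regime R6: 0.38 × 0.131 = 0.04978
  Regime R5: 0.03 × 0.073 = 0.00219
  Regime R3: 0.13 × 0.076 = 0.00988
  Regime R1: 0.02 × 0.132 = 0.00264
  Regime R2: 0.328 × 0.05 = 0.0164
Sum = 0.08089.
P(Regime R2 | evidence) = 0.0164 / 0.08089 ≈ 0.203.

0.203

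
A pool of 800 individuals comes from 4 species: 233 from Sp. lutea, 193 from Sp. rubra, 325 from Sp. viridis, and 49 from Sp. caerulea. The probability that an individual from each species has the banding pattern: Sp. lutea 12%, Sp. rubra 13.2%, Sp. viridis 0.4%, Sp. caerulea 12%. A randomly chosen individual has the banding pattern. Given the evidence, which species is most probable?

Unnormalized posteriors (prior × likelihood):
  Sp. lutea: 0.29125 × 0.12 = 0.03495
  Sp. rubra: 0.24125 × 0.132 = 0.031845
  Sp. viridis: 0.40625 × 0.004 = 0.001625
  Sp. caerulea: 0.06125 × 0.12 = 0.00735
Total = 0.07577.
Largest term belongs to Sp. lutea, so Sp. lutea is most probable.

Sp. lutea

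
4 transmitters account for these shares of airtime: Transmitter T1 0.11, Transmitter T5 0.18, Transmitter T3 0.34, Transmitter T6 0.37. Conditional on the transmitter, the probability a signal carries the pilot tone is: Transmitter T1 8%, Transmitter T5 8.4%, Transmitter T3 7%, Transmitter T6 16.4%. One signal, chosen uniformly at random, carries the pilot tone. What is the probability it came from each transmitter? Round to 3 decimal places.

Transmitter T1 0.081, Transmitter T5 0.139, Transmitter T3 0.220, Transmitter T6 0.560

Compute prior × likelihood for every hypothesis:
  Transmitter T1: 0.11 × 0.08 = 0.0088
  Transmitter T5: 0.18 × 0.084 = 0.01512
  Transmitter T3: 0.34 × 0.07 = 0.0238
  Transmitter T6: 0.37 × 0.164 = 0.06068
Total = 0.1084.
P(Transmitter T1 | pilot) = 0.0088/0.1084 ≈ 0.081
P(Transmitter T5 | pilot) = 0.01512/0.1084 ≈ 0.139
P(Transmitter T3 | pilot) = 0.0238/0.1084 ≈ 0.220
P(Transmitter T6 | pilot) = 0.06068/0.1084 ≈ 0.560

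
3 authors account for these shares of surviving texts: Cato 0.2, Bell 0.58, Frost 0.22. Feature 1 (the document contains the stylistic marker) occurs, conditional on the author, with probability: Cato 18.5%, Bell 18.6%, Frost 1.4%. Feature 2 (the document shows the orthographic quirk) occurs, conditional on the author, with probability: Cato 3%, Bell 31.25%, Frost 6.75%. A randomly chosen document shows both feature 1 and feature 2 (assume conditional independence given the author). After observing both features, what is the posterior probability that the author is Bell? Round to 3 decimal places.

By Bayes' rule, posterior ∝ prior × likelihood:
  Cato: 0.2 × 0.185 × 0.03 = 0.00111
  Bell: 0.58 × 0.186 × 0.3125 = 0.0337125
  Frost: 0.22 × 0.014 × 0.0675 = 0.0002079
Total = 0.0350304.
P(Bell | evidence) = 0.0337125 / 0.0350304 ≈ 0.962.

0.962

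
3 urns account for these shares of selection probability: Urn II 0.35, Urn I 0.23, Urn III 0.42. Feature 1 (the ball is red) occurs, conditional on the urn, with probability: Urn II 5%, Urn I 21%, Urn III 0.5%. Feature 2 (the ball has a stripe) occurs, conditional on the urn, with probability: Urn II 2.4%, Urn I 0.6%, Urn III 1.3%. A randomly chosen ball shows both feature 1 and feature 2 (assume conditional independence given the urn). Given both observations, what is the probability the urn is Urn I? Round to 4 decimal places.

By Bayes' rule, posterior ∝ prior × likelihood:
  Urn II: 0.35 × 0.05 × 0.024 = 0.00042
  Urn I: 0.23 × 0.21 × 0.006 = 0.0002898
  Urn III: 0.42 × 0.005 × 0.013 = 0.0000273
Normalizing constant = 0.0007371.
P(Urn I | evidence) = 0.0002898 / 0.0007371 ≈ 0.3932.

0.3932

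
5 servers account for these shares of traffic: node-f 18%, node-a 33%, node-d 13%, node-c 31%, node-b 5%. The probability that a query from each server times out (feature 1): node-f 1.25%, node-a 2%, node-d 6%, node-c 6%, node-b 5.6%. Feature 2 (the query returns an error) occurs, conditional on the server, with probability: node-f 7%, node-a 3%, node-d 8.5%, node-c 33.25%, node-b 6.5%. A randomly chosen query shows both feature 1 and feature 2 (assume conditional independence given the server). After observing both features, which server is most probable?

node-c

Unnormalized posteriors (prior × likelihood):
  node-f: 0.18 × 0.0125 × 0.07 = 0.0001575
  node-a: 0.33 × 0.02 × 0.03 = 0.000198
  node-d: 0.13 × 0.06 × 0.085 = 0.000663
  node-c: 0.31 × 0.06 × 0.3325 = 0.0061845
  node-b: 0.05 × 0.056 × 0.065 = 0.000182
Sum = 0.007385.
Largest term belongs to node-c, so node-c is most probable.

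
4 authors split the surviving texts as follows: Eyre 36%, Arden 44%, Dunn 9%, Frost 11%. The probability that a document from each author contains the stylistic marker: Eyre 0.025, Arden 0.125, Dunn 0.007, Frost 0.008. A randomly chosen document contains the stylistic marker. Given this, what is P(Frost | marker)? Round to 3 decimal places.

0.013

Compute prior × likelihood for every hypothesis:
  Eyre: 0.36 × 0.025 = 0.009
  Arden: 0.44 × 0.125 = 0.055
  Dunn: 0.09 × 0.007 = 0.00063
  Frost: 0.11 × 0.008 = 0.00088
Normalizing constant = 0.06551.
P(Frost | evidence) = 0.00088 / 0.06551 ≈ 0.013.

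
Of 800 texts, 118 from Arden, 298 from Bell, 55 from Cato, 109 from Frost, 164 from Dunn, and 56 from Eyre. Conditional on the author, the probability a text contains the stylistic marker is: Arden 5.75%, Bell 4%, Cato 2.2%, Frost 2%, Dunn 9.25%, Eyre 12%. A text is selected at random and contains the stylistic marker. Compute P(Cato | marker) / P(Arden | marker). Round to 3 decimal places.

Unnormalized posteriors (prior × likelihood):
  Arden: 0.1475 × 0.0575 = 0.00848125
  Bell: 0.3725 × 0.04 = 0.0149
  Cato: 0.06875 × 0.022 = 0.0015125
  Frost: 0.13625 × 0.02 = 0.002725
  Dunn: 0.205 × 0.0925 = 0.0189625
  Eyre: 0.07 × 0.12 = 0.0084
Normalizing constant = 0.05498125.
The ratio is 0.0015125 / 0.00848125 (the normalizer cancels) = 0.178.

0.178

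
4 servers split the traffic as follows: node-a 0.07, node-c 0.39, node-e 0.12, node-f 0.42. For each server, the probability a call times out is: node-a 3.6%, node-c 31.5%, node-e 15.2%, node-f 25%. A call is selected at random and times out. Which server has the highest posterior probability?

Unnormalized posteriors (prior × likelihood):
  node-a: 0.07 × 0.036 = 0.00252
  node-c: 0.39 × 0.315 = 0.12285
  node-e: 0.12 × 0.152 = 0.01824
  node-f: 0.42 × 0.25 = 0.105
Sum = 0.24861.
Largest term belongs to node-c, so node-c is most probable.

node-c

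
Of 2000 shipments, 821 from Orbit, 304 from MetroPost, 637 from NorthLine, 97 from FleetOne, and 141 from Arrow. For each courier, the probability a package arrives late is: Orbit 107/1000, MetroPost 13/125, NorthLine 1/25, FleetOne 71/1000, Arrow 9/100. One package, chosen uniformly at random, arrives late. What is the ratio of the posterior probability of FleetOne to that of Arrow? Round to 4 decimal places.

Unnormalized posteriors (prior × likelihood):
  Orbit: 0.4105 × 0.107 = 0.0439235
  MetroPost: 0.152 × 0.104 = 0.015808
  NorthLine: 0.3185 × 0.04 = 0.01274
  FleetOne: 0.0485 × 0.071 = 0.0034435
  Arrow: 0.0705 × 0.09 = 0.006345
Total = 0.08226.
The ratio is 0.0034435 / 0.006345 (the normalizer cancels) = 0.5427.

0.5427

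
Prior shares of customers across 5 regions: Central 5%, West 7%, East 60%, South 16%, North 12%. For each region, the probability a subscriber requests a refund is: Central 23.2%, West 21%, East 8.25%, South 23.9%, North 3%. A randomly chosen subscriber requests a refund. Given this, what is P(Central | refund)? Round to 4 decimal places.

Unnormalized posteriors (prior × likelihood):
  Central: 0.05 × 0.232 = 0.0116
  West: 0.07 × 0.21 = 0.0147
  East: 0.6 × 0.0825 = 0.0495
  South: 0.16 × 0.239 = 0.03824
  North: 0.12 × 0.03 = 0.0036
Total = 0.11764.
P(Central | evidence) = 0.0116 / 0.11764 ≈ 0.0986.

0.0986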